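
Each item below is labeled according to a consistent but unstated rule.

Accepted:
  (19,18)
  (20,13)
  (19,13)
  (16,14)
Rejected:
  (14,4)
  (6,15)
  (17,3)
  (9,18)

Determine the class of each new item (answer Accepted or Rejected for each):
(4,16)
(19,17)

Rejected, Accepted

Rule: sum ≥ 30. This holds for each 'Accepted' example and fails for each 'Rejected' one.
(4,16) → 4+16 = 20 → Rejected.
(19,17) → 19+17 = 36 → Accepted.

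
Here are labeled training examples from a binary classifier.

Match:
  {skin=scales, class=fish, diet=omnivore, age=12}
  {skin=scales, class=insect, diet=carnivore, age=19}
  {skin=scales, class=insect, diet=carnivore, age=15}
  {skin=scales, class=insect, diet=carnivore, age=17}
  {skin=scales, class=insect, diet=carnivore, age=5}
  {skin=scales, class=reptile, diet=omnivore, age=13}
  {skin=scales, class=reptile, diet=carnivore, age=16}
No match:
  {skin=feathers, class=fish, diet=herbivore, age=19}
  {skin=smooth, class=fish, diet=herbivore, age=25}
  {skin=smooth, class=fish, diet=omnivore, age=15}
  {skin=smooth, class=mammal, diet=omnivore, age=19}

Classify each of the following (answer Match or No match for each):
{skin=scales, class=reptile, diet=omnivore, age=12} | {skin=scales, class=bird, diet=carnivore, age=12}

Match, Match

Looking at the examples, the only property every 'Match' case has and every 'No match' case lacks is: skin is scales.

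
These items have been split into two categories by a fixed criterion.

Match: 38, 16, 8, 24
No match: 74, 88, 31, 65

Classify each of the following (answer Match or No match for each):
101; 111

A rule that fits every label: even AND at most 38 — true of each 'Match' example, false of each 'No match' one.
101: 101 is odd, 101 > 38, fails this test → No match. 111: 111 is odd, 111 > 38, fails this test → No match.

No match, No match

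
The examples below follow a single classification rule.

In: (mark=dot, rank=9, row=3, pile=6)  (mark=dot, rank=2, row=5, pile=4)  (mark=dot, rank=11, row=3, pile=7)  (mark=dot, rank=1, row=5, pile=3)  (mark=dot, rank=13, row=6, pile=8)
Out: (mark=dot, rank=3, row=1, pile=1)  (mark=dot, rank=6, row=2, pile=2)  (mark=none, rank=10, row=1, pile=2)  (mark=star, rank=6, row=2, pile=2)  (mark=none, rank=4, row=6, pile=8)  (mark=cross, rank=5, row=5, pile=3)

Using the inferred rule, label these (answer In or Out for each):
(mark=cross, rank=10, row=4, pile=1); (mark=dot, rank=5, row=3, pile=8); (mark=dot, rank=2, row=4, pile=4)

Out, In, In

The common property of the 'In' items is: mark is dot AND row ≥ 3. No 'Out' item has it.
(mark=cross, rank=10, row=4, pile=1) — mark is cross, row = 4, hence Out. (mark=dot, rank=5, row=3, pile=8) — mark is dot, row = 3, hence In. (mark=dot, rank=2, row=4, pile=4) — mark is dot, row = 4, hence In.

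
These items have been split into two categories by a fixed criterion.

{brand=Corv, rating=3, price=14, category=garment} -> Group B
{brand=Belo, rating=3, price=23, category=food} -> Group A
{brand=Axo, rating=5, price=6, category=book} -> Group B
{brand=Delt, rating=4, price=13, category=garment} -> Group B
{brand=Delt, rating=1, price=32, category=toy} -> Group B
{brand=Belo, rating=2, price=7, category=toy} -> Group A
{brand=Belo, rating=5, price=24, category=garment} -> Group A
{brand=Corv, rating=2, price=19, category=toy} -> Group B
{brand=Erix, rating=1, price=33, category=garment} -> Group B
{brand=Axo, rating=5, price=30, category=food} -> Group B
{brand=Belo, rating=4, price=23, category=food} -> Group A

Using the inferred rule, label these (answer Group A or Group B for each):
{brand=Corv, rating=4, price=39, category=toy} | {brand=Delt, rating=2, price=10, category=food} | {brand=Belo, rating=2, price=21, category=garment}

Group B, Group B, Group A

The classifier is using: brand is Belo.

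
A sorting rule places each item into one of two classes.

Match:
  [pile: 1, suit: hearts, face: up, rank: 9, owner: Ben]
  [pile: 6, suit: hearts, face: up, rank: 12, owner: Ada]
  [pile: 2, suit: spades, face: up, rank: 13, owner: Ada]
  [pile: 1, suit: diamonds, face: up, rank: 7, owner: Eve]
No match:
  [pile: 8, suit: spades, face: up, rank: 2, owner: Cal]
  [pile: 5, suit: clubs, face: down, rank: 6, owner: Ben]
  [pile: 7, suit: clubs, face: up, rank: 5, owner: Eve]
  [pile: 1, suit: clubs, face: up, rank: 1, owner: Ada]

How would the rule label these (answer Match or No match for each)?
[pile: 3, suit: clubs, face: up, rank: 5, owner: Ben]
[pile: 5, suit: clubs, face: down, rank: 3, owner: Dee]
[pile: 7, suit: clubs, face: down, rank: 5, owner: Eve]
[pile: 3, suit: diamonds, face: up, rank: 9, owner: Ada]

No match, No match, No match, Match

The distinguishing property — rank ≥ 7 — holds for all the 'Match' cases and none of the 'No match' cases.
[pile: 3, suit: clubs, face: up, rank: 5, owner: Ben]: rank = 5, fails this test → No match.
[pile: 5, suit: clubs, face: down, rank: 3, owner: Dee]: rank = 3, fails this test → No match.
[pile: 7, suit: clubs, face: down, rank: 5, owner: Eve]: rank = 5, fails this test → No match.
[pile: 3, suit: diamonds, face: up, rank: 9, owner: Ada]: rank = 9, fits → Match.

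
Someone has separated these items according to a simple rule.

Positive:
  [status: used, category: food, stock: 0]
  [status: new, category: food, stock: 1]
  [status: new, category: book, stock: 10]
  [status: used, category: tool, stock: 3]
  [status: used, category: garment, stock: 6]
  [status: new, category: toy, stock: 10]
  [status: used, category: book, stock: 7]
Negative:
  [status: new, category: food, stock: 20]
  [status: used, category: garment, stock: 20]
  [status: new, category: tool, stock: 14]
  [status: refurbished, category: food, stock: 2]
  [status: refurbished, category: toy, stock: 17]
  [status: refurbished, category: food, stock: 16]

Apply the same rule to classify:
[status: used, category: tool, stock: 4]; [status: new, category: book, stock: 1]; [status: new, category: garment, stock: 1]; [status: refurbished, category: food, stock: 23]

All 'Positive' examples share one property — stock ≠ 2 AND stock ≤ 10 — and every 'Negative' example lacks it.

Positive, Positive, Positive, Negative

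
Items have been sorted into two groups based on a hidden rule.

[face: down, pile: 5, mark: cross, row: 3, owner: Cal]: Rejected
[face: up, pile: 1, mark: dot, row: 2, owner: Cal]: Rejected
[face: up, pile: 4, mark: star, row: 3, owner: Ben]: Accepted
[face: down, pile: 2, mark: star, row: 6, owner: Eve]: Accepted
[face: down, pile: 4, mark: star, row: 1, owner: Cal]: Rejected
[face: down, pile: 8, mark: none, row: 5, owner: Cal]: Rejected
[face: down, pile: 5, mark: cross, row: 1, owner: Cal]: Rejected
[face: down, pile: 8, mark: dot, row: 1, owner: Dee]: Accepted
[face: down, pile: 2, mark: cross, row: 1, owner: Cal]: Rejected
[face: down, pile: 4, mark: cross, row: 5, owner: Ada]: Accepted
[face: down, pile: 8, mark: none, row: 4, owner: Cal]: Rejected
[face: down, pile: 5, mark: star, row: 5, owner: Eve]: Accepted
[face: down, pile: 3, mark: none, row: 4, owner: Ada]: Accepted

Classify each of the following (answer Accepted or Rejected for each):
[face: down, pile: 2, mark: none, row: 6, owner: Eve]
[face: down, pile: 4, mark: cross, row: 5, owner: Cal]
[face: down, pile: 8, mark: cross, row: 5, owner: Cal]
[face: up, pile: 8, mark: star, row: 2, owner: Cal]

Looking at the examples, the only property every 'Accepted' case has and every 'Rejected' case lacks is: owner is not Cal.
[face: down, pile: 2, mark: none, row: 6, owner: Eve]: owner is Eve — meets the rule, so Accepted.
[face: down, pile: 4, mark: cross, row: 5, owner: Cal]: owner is Cal — doesn't match, so Rejected.
[face: down, pile: 8, mark: cross, row: 5, owner: Cal]: owner is Cal — doesn't match, so Rejected.
[face: up, pile: 8, mark: star, row: 2, owner: Cal]: owner is Cal — doesn't match, so Rejected.

Accepted, Rejected, Rejected, Rejected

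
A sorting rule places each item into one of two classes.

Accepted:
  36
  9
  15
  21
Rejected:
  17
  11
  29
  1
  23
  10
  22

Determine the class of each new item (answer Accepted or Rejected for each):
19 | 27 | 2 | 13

Rejected, Accepted, Rejected, Rejected

The classifier is using: multiple of 3.
19 — 19 = 3·6 + 1, hence Rejected. 27 — 27 = 3·9, hence Accepted. 2 — 2 = 3·0 + 2, hence Rejected. 13 — 13 = 3·4 + 1, hence Rejected.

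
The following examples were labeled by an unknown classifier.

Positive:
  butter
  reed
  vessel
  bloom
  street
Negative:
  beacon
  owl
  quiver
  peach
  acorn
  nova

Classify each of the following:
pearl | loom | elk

All 'Positive' examples share one property — has a double letter — and every 'Negative' example lacks it.
pearl: no doubled letter, doesn't match → Negative. loom: 'oo' doubled, qualifies → Positive. elk: no doubled letter, doesn't match → Negative.

Negative, Positive, Negative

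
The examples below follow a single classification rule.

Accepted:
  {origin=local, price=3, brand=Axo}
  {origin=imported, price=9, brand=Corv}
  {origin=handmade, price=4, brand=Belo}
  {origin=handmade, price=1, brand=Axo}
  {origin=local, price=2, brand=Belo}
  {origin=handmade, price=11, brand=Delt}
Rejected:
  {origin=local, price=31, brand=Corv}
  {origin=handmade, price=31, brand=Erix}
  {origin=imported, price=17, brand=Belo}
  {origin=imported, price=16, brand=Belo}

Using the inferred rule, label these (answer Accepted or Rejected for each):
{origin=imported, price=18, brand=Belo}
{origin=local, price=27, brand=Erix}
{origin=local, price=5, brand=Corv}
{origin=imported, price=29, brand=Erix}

Every 'Accepted' example satisfies: price ≤ 11. None of the 'Rejected' examples do.
Rejected: {origin=imported, price=18, brand=Belo}, since price = 18. Rejected: {origin=local, price=27, brand=Erix}, since price = 27. Accepted: {origin=local, price=5, brand=Corv}, since price = 5. Rejected: {origin=imported, price=29, brand=Erix}, since price = 29.

Rejected, Rejected, Accepted, Rejected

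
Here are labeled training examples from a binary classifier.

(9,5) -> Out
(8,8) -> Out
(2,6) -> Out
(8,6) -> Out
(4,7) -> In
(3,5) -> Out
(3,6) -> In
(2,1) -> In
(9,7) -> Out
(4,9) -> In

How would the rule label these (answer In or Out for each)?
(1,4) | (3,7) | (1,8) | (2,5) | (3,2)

In, Out, In, In, In

Looking at the examples, the only property every 'In' case has and every 'Out' case lacks is: sum is odd.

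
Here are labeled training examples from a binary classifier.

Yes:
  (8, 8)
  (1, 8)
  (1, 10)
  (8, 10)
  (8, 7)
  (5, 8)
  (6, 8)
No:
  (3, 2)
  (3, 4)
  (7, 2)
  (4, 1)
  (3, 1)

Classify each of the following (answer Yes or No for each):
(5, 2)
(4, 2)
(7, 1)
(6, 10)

The pattern is that an item is 'Yes' exactly when: second ≥ 5.
No: (5, 2), since second 2.
No: (4, 2), since second 2.
No: (7, 1), since second 1.
Yes: (6, 10), since second 10.

No, No, No, Yes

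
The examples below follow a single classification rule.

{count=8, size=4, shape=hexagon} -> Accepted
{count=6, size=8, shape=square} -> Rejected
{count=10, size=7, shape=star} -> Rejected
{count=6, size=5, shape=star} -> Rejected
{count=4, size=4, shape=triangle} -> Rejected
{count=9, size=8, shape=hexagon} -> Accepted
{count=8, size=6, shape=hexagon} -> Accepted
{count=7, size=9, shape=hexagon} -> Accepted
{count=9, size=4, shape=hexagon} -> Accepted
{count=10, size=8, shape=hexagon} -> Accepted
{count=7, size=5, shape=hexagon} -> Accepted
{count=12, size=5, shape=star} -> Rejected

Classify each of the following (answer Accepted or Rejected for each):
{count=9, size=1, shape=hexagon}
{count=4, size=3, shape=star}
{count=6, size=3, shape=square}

Accepted, Rejected, Rejected

The distinguishing property — shape is hexagon — holds for all the 'Accepted' cases and none of the 'Rejected' cases.
{count=9, size=1, shape=hexagon}: Accepted (shape is hexagon). {count=4, size=3, shape=star}: Rejected (shape is star). {count=6, size=3, shape=square}: Rejected (shape is square).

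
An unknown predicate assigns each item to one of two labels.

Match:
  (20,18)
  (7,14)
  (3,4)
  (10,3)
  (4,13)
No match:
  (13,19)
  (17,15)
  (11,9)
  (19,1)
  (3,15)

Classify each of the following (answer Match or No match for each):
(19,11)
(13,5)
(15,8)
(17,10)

No match, No match, Match, Match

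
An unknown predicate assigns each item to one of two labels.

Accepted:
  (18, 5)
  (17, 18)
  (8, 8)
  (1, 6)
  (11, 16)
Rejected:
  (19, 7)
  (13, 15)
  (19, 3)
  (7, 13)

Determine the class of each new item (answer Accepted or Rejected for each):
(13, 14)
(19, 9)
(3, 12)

Checking candidate rules against both groups, what survives is: product is even.
(13, 14): Accepted (13·14 = 182). (19, 9): Rejected (19·9 = 171). (3, 12): Accepted (3·12 = 36).

Accepted, Rejected, Accepted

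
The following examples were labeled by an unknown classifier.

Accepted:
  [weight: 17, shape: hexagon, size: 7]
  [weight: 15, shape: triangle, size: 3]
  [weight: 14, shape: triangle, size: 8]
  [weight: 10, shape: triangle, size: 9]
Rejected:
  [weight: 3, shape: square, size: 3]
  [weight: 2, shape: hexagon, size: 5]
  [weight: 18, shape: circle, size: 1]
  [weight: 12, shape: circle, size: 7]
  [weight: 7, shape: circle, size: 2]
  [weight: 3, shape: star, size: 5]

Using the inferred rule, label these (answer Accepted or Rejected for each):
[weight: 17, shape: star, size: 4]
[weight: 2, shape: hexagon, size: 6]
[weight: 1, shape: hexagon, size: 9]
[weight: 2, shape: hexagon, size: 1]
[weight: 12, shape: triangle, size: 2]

The rule appears to be: shape is triangle OR weight = 17.
[weight: 17, shape: star, size: 4]: Accepted (shape is star, weight = 17). [weight: 2, shape: hexagon, size: 6]: Rejected (shape is hexagon, weight = 2). [weight: 1, shape: hexagon, size: 9]: Rejected (shape is hexagon, weight = 1). [weight: 2, shape: hexagon, size: 1]: Rejected (shape is hexagon, weight = 2). [weight: 12, shape: triangle, size: 2]: Accepted (shape is triangle, weight = 12).

Accepted, Rejected, Rejected, Rejected, Accepted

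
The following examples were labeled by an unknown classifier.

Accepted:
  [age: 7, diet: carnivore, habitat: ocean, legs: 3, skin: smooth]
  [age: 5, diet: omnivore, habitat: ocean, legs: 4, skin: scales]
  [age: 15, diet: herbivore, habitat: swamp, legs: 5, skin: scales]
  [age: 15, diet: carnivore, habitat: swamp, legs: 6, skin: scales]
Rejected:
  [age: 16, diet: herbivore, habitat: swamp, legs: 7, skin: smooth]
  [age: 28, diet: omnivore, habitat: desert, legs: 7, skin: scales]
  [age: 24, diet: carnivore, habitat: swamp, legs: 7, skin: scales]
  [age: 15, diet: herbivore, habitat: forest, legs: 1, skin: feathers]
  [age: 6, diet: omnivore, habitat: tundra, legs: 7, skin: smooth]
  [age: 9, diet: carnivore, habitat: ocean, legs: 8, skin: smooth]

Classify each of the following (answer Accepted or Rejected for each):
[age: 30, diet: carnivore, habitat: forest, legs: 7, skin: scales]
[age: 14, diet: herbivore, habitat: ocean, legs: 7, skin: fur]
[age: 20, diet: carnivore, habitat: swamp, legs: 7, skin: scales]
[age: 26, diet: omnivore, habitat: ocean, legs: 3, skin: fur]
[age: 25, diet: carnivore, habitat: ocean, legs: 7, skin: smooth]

Rejected, Rejected, Rejected, Accepted, Rejected

All 'Accepted' examples share one property — legs ≥ 3 AND legs ≤ 6 — and every 'Rejected' example lacks it.
[age: 30, diet: carnivore, habitat: forest, legs: 7, skin: scales] — legs = 7, hence Rejected. [age: 14, diet: herbivore, habitat: ocean, legs: 7, skin: fur] — legs = 7, hence Rejected. [age: 20, diet: carnivore, habitat: swamp, legs: 7, skin: scales] — legs = 7, hence Rejected. [age: 26, diet: omnivore, habitat: ocean, legs: 3, skin: fur] — legs = 3, hence Accepted. [age: 25, diet: carnivore, habitat: ocean, legs: 7, skin: smooth] — legs = 7, hence Rejected.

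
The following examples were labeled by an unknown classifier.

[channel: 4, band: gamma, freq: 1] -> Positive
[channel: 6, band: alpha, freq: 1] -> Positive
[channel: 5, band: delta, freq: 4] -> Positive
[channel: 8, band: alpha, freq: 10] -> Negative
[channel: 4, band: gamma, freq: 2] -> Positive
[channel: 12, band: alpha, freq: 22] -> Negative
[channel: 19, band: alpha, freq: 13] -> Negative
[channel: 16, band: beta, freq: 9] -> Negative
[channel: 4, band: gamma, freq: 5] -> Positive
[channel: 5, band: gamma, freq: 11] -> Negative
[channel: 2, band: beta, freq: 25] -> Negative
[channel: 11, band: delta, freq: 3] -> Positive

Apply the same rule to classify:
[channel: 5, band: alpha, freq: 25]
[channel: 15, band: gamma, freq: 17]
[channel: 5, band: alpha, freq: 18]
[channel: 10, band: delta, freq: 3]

The rule appears to be: freq ≤ 5.
[channel: 5, band: alpha, freq: 25]: freq = 25, fails the rule → Negative. [channel: 15, band: gamma, freq: 17]: freq = 17, fails the rule → Negative. [channel: 5, band: alpha, freq: 18]: freq = 18, fails the rule → Negative. [channel: 10, band: delta, freq: 3]: freq = 3, qualifies → Positive.

Negative, Negative, Negative, Positive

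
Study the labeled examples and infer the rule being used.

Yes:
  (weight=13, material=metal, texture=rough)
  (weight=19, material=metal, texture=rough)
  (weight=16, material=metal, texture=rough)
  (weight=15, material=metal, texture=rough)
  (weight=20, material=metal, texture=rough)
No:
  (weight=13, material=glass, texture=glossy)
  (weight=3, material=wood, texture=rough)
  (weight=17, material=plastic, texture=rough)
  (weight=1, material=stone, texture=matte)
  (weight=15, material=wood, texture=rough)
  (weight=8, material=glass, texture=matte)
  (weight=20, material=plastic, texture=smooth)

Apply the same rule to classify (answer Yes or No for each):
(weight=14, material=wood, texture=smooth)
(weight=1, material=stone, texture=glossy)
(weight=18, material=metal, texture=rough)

No, No, Yes

Rule: material is metal. This holds for each 'Yes' example and fails for each 'No' one.
(weight=14, material=wood, texture=smooth) — material is wood, hence No. (weight=1, material=stone, texture=glossy) — material is stone, hence No. (weight=18, material=metal, texture=rough) — material is metal, hence Yes.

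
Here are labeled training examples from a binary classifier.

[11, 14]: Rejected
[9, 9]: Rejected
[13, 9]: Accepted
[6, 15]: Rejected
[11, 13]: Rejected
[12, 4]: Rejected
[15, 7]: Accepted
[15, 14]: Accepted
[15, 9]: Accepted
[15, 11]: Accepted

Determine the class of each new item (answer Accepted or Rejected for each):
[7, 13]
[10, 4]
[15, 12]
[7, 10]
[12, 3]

Rejected, Rejected, Accepted, Rejected, Rejected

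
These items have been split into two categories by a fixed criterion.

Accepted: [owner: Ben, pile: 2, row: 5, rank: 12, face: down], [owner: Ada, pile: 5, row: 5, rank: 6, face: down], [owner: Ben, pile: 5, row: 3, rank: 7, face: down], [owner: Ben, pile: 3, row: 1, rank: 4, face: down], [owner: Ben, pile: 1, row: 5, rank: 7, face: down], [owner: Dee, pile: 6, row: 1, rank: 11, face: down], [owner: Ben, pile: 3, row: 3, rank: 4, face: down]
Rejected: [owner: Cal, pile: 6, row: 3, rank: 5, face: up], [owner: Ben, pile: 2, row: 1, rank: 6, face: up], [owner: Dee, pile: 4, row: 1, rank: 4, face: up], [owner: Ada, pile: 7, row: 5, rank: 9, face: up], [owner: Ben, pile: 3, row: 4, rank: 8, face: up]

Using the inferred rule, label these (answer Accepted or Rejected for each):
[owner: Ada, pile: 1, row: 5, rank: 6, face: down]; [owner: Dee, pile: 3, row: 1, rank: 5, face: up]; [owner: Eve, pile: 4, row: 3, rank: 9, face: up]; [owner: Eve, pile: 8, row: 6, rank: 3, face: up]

Accepted, Rejected, Rejected, Rejected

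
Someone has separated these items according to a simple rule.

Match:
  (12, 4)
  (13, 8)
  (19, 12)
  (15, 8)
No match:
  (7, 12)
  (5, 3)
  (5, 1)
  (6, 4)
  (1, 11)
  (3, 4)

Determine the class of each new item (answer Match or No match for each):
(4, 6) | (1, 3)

No match, No match

The distinguishing property — first ≥ 8 — holds for all the 'Match' cases and none of the 'No match' cases.
(4, 6) → first 4 → No match.
(1, 3) → first 1 → No match.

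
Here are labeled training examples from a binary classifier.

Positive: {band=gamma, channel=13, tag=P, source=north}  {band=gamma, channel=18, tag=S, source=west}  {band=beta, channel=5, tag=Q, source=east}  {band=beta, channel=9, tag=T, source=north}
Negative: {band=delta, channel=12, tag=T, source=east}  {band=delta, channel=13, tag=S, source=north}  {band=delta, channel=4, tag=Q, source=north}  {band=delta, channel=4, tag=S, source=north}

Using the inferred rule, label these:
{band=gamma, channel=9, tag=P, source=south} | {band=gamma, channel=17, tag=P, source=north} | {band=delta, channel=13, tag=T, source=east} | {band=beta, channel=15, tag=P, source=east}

Positive, Positive, Negative, Positive

All 'Positive' examples share one property — band is not delta — and every 'Negative' example lacks it.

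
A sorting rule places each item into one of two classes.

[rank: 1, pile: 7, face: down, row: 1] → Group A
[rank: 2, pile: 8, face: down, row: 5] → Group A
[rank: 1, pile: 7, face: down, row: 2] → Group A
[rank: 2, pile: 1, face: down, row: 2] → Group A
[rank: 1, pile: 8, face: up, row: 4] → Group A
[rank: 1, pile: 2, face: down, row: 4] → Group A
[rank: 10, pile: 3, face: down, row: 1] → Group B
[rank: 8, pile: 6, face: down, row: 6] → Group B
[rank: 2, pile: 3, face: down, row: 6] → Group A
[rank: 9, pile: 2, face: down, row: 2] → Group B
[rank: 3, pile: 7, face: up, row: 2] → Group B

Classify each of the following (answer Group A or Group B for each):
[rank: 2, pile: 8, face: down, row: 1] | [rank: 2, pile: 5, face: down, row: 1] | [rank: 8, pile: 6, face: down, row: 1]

Group A, Group A, Group B

'Group A' ⟺ rank ≤ 2.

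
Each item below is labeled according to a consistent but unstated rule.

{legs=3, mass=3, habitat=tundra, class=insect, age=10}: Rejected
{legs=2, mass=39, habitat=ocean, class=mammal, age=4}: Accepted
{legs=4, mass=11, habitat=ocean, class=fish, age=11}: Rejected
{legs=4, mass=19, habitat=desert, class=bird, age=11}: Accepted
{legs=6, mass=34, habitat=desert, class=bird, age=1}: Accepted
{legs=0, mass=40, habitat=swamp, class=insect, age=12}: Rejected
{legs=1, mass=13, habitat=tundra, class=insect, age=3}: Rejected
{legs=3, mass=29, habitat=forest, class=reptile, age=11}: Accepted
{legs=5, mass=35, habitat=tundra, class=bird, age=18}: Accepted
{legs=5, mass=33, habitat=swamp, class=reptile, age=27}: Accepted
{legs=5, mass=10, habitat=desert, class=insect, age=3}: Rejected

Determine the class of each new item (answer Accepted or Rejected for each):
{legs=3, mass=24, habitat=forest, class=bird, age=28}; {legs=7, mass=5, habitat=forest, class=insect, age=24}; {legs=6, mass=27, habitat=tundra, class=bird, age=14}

Accepted, Rejected, Accepted

'Accepted' ⟺ legs ≥ 1 AND mass ≥ 19.
{legs=3, mass=24, habitat=forest, class=bird, age=28}: legs = 3, mass = 24, checks out → Accepted. {legs=7, mass=5, habitat=forest, class=insect, age=24}: legs = 7, mass = 5, doesn't match → Rejected. {legs=6, mass=27, habitat=tundra, class=bird, age=14}: legs = 6, mass = 27, checks out → Accepted.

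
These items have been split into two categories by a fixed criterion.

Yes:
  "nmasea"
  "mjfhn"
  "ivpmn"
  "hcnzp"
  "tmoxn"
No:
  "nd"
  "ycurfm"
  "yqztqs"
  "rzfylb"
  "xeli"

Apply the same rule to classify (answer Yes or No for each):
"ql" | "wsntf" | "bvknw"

No, Yes, Yes

Rule: odd length OR contains 'a'. This holds for each 'Yes' example and fails for each 'No' one.
"ql" → length 2, no 'a' → No. "wsntf" → length 5, no 'a' → Yes. "bvknw" → length 5, no 'a' → Yes.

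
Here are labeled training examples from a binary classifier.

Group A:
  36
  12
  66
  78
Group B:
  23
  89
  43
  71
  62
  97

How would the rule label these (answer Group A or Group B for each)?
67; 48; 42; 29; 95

Group B, Group A, Group A, Group B, Group B

The pattern is that an item is 'Group A' exactly when: multiple of 3.
67: Group B (67 = 3·22 + 1). 48: Group A (48 = 3·16). 42: Group A (42 = 3·14). 29: Group B (29 = 3·9 + 2). 95: Group B (95 = 3·31 + 2).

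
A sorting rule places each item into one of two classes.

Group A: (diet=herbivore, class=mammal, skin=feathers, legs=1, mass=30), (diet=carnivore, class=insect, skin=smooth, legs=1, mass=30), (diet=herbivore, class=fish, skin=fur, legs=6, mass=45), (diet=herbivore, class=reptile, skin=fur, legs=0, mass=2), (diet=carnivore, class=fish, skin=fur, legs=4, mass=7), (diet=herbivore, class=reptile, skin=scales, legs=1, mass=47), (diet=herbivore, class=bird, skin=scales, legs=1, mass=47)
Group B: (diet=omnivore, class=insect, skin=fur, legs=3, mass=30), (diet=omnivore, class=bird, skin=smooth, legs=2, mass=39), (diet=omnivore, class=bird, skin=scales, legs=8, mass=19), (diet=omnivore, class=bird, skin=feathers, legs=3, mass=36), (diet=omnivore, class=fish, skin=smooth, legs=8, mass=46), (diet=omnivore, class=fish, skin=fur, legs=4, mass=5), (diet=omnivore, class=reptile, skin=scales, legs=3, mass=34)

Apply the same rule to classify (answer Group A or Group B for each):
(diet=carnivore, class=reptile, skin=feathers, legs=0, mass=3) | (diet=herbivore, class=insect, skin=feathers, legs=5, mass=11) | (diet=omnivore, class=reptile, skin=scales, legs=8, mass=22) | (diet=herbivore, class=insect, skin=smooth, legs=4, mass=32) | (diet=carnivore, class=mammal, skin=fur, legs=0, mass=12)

Group A, Group A, Group B, Group A, Group A

Checking candidate rules against both groups, what survives is: diet is not omnivore.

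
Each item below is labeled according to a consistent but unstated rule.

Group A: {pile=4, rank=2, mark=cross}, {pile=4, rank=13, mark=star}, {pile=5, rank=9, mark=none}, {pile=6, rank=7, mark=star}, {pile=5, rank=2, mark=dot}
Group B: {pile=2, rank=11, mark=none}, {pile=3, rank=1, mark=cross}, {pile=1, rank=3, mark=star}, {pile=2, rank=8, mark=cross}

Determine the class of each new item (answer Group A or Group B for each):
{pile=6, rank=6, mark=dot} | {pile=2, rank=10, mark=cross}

Group A, Group B

The classifier is using: pile ≥ 4.
{pile=6, rank=6, mark=dot} — pile = 6, hence Group A.
{pile=2, rank=10, mark=cross} — pile = 2, hence Group B.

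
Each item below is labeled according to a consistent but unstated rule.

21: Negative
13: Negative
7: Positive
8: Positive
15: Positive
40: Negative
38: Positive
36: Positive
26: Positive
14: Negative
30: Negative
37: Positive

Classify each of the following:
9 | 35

The simplest hypothesis consistent with all the labels is: digit sum ≥ 6.
Positive: 9, since digit sum 9. Positive: 35, since digit sum 3+5 = 8.

Positive, Positive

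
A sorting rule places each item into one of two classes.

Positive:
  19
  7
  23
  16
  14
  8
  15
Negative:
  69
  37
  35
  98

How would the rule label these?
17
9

'Positive' ⟺ at most 23.

Positive, Positive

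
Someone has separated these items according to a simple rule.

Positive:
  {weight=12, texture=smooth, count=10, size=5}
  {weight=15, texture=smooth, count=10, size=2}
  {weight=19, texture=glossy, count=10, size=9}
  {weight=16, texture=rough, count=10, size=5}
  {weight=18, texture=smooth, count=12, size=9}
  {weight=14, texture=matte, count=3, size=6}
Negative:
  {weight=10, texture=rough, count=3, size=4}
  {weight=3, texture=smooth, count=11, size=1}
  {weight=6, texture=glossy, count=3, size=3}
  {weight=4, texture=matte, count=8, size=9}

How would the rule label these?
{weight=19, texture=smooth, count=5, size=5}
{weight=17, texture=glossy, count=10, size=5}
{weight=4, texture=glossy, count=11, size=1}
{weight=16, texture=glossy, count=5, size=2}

Positive, Positive, Negative, Positive

Every 'Positive' example satisfies: weight ≥ 12. None of the 'Negative' examples do.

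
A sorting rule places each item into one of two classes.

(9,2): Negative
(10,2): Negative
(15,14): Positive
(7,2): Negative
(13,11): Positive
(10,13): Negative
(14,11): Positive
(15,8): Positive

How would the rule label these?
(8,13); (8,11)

Rule: first ≥ 11. This holds for each 'Positive' example and fails for each 'Negative' one.
(8,13): first 8, does not satisfy this → Negative.
(8,11): first 8, does not satisfy this → Negative.

Negative, Negative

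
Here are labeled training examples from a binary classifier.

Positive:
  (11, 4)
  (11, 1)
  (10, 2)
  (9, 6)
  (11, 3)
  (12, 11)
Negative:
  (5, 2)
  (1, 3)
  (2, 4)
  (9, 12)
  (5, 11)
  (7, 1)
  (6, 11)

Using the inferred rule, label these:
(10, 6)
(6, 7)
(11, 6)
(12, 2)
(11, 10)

All 'Positive' examples share one property — first > second AND sum ≥ 12 — and every 'Negative' example lacks it.
Positive: (10, 6), since 10 > 6, 10+6 = 16.
Negative: (6, 7), since 6 < 7, 6+7 = 13.
Positive: (11, 6), since 11 > 6, 11+6 = 17.
Positive: (12, 2), since 12 > 2, 12+2 = 14.
Positive: (11, 10), since 11 > 10, 11+10 = 21.

Positive, Negative, Positive, Positive, Positive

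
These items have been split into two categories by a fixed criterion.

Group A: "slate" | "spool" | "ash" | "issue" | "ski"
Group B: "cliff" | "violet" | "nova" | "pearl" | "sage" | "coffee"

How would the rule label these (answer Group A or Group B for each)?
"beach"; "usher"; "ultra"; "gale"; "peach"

Group B, Group A, Group B, Group B, Group B

A rule that fits every label: odd length AND contains 's' — true of each 'Group A' example, false of each 'Group B' one.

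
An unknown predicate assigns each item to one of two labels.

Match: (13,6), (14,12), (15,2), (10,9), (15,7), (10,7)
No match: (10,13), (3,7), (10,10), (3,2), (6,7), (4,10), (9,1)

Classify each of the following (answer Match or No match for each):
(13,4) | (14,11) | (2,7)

Match, Match, No match

The classifier is using: first > second AND sum ≥ 13.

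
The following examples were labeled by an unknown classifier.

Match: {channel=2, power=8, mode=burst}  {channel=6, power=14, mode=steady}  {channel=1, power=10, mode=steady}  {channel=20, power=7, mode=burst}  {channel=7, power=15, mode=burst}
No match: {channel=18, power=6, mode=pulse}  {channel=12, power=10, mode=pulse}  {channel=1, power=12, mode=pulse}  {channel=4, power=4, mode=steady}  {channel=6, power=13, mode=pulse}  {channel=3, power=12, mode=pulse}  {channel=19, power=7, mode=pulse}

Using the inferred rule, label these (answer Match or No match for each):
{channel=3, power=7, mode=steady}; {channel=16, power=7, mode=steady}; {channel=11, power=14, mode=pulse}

Match, Match, No match

The rule appears to be: mode is not pulse AND power ≥ 6.
{channel=3, power=7, mode=steady} → mode is steady, power = 7 → Match. {channel=16, power=7, mode=steady} → mode is steady, power = 7 → Match. {channel=11, power=14, mode=pulse} → mode is pulse, power = 14 → No match.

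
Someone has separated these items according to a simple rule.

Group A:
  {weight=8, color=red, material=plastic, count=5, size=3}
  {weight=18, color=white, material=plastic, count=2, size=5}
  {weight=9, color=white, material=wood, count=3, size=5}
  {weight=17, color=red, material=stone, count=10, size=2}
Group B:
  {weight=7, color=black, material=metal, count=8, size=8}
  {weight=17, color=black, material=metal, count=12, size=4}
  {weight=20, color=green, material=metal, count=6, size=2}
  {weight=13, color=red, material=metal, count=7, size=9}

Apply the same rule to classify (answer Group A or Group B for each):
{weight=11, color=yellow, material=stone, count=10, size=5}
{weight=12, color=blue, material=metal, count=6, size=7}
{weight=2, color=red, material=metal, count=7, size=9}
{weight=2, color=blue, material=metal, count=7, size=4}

The distinguishing property — material is not metal — holds for all the 'Group A' cases and none of the 'Group B' cases.
{weight=11, color=yellow, material=stone, count=10, size=5}: Group A (material is stone).
{weight=12, color=blue, material=metal, count=6, size=7}: Group B (material is metal).
{weight=2, color=red, material=metal, count=7, size=9}: Group B (material is metal).
{weight=2, color=blue, material=metal, count=7, size=4}: Group B (material is metal).

Group A, Group B, Group B, Group B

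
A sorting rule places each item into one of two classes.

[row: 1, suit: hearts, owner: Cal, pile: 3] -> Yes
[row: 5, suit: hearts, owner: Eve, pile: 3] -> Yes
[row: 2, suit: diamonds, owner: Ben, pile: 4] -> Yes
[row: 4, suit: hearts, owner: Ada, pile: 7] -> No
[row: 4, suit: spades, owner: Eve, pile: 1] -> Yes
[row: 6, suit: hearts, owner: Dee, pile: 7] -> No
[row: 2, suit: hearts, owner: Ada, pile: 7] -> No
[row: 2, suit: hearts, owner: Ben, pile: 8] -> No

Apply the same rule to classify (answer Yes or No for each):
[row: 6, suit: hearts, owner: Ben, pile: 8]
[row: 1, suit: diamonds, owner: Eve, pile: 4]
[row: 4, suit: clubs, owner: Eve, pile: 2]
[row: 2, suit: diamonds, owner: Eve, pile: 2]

No, Yes, Yes, Yes

Rule: pile ≤ 4. This holds for each 'Yes' example and fails for each 'No' one.
No: [row: 6, suit: hearts, owner: Ben, pile: 8], since pile = 8. Yes: [row: 1, suit: diamonds, owner: Eve, pile: 4], since pile = 4. Yes: [row: 4, suit: clubs, owner: Eve, pile: 2], since pile = 2. Yes: [row: 2, suit: diamonds, owner: Eve, pile: 2], since pile = 2.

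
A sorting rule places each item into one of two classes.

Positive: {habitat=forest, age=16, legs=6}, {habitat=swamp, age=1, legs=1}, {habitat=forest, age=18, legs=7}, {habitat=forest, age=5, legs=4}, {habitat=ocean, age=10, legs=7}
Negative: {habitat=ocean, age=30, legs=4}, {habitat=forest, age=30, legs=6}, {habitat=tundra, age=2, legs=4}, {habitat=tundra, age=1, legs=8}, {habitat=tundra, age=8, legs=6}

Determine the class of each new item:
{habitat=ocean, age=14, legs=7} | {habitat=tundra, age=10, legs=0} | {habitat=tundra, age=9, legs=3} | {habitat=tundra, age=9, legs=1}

Positive, Negative, Negative, Negative

Rule: habitat is not tundra AND age ≤ 18. This holds for each 'Positive' example and fails for each 'Negative' one.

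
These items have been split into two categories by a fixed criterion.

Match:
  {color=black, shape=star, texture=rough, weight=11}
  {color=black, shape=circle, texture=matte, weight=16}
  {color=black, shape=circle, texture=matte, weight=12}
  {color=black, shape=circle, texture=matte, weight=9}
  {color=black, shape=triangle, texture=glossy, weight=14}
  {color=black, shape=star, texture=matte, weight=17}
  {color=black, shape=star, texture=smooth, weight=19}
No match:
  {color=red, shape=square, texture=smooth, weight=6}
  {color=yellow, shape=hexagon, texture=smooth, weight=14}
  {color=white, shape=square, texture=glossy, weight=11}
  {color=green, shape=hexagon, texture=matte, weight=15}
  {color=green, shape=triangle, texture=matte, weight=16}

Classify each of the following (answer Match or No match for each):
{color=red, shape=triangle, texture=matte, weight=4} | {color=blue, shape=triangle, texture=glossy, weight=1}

The simplest hypothesis consistent with all the labels is: color is black.

No match, No match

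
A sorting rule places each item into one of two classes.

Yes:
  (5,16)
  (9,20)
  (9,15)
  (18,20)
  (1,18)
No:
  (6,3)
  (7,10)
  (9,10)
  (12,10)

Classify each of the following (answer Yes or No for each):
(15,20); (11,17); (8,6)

Rule: second ≥ 12. This holds for each 'Yes' example and fails for each 'No' one.

Yes, Yes, No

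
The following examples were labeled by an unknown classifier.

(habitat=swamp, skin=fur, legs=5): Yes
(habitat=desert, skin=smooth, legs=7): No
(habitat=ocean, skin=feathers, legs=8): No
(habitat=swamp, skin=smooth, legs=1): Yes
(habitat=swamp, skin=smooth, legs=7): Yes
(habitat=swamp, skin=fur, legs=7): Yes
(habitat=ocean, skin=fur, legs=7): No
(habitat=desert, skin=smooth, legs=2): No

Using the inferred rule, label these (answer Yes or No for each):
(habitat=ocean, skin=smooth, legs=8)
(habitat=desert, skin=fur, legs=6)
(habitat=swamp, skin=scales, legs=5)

The distinguishing property — habitat is swamp — holds for all the 'Yes' cases and none of the 'No' cases.
(habitat=ocean, skin=smooth, legs=8): habitat is ocean — does not fit, so No. (habitat=desert, skin=fur, legs=6): habitat is desert — does not fit, so No. (habitat=swamp, skin=scales, legs=5): habitat is swamp — checks out, so Yes.

No, No, Yes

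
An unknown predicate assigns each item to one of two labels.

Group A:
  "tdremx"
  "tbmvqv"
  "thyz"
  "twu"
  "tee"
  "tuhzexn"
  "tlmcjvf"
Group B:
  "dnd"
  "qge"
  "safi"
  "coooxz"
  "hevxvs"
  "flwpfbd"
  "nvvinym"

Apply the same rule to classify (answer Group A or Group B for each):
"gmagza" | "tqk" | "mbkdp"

Group B, Group A, Group B

The rule appears to be: contains 't'.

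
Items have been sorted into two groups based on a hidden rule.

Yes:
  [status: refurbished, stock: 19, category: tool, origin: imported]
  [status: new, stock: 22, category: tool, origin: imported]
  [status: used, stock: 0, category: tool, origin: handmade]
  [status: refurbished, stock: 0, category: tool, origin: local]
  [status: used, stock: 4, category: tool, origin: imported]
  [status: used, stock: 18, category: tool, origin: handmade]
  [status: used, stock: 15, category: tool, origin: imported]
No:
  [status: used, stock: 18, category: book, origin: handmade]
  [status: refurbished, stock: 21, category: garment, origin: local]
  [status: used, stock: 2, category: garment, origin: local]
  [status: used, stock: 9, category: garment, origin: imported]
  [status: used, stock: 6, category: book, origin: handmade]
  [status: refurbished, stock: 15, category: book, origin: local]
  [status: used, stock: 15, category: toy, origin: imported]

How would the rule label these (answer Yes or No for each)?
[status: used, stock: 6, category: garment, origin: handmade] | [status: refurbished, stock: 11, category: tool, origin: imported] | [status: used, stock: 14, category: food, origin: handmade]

No, Yes, No

Comparing the two groups points to one rule — category is tool.
[status: used, stock: 6, category: garment, origin: handmade]: No (category is garment).
[status: refurbished, stock: 11, category: tool, origin: imported]: Yes (category is tool).
[status: used, stock: 14, category: food, origin: handmade]: No (category is food).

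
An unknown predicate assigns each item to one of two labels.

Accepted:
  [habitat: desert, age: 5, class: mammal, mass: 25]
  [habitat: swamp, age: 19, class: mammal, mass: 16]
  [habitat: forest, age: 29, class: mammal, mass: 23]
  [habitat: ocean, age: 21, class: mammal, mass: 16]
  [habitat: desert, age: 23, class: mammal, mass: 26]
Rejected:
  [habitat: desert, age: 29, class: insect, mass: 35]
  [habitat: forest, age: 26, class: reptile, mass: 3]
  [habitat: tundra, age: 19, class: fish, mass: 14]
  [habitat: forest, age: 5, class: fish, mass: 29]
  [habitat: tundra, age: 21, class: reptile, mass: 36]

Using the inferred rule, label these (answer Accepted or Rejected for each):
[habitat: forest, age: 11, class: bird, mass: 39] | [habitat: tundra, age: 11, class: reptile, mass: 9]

Rejected, Rejected

Rule: class is mammal. This holds for each 'Accepted' example and fails for each 'Rejected' one.
[habitat: forest, age: 11, class: bird, mass: 39] → class is bird → Rejected. [habitat: tundra, age: 11, class: reptile, mass: 9] → class is reptile → Rejected.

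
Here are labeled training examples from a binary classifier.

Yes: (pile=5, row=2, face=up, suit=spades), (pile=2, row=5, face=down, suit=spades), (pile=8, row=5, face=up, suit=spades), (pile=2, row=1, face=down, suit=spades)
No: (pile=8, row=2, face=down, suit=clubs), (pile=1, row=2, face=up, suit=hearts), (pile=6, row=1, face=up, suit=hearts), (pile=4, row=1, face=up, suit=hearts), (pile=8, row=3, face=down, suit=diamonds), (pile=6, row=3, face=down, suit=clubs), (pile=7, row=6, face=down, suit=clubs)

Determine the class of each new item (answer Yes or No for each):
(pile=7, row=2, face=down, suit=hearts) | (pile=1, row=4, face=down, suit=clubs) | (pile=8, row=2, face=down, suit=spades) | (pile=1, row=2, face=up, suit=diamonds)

No, No, Yes, No

The pattern is that an item is 'Yes' exactly when: suit is spades.
No: (pile=7, row=2, face=down, suit=hearts), since suit is hearts.
No: (pile=1, row=4, face=down, suit=clubs), since suit is clubs.
Yes: (pile=8, row=2, face=down, suit=spades), since suit is spades.
No: (pile=1, row=2, face=up, suit=diamonds), since suit is diamonds.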